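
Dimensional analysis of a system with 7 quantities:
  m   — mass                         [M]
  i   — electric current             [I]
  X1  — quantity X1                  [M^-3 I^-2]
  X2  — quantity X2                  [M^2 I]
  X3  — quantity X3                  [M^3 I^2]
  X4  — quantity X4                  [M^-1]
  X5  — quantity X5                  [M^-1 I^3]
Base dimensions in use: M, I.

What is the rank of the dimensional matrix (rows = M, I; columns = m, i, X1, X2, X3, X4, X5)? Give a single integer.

2

Exponent matrix [M,I] × [m,i,X1,X2,X3,X4,X5]:
  M: [ 1  0 -3  2  3 -1 -1]
  I: [ 0  1 -2  1  2  0  3]
Row reduction gives pivot columns m,i; rank = 2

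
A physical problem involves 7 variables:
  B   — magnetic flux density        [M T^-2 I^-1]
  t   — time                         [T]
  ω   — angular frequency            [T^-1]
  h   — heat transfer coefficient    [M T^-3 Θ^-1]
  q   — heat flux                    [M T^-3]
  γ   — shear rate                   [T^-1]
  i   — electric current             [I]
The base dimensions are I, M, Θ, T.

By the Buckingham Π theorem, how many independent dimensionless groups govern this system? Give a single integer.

3

Dimensional matrix (I×M×Θ×T by B×t×ω×h×q×γ×i):
  I: [-1  0  0  0  0  0  1]
  M: [ 1  0  0  1  1  0  0]
  Θ: [ 0  0  0 -1  0  0  0]
  T: [-2  1 -1 -3 -3 -1  0]
Echelon form has 4 nonzero rows (pivots: B,t,h,q)
7 vars − rank 4 = 3 Π groups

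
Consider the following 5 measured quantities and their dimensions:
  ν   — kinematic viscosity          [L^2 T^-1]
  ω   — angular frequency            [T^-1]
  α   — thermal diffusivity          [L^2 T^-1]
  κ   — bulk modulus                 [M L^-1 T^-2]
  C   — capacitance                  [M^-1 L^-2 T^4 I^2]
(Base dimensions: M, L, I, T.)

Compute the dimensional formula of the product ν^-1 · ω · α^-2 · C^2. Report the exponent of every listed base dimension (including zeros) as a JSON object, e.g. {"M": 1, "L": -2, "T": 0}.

Dimensional matrix (M×L×I×T by ν×ω×α×κ×C):
  M: [ 0  0  0  1 -1]
  L: [ 2  0  2 -1 -2]
  I: [ 0  0  0  0  2]
  T: [-1 -1 -1 -2  4]
  [M]: (-1)·0+(1)·0+(-2)·0+(2)·-1 = -2
  [L]: (-1)·2+(1)·0+(-2)·2+(2)·-2 = -10
  [I]: (-1)·0+(1)·0+(-2)·0+(2)·2 = 4
  [T]: (-1)·-1+(1)·-1+(-2)·-1+(2)·4 = 10
⇒ M^-2 L^-10 I^4 T^10

{"M": -2, "L": -10, "I": 4, "T": 10}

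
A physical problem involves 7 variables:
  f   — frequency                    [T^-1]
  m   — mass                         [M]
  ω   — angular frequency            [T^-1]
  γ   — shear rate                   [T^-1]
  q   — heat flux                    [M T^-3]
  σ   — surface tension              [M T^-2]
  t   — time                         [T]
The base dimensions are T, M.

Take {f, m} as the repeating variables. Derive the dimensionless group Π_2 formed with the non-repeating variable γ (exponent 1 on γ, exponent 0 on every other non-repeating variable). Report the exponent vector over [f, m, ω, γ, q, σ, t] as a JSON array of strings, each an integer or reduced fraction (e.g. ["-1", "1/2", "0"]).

Dimensional matrix (T×M by f×m×ω×γ×q×σ×t):
  T: [-1  0 -1 -1 -3 -2  1]
  M: [ 0  1  0  0  1  1  0]
RREF → pivots at {f,m} ⇒ r = 2
Pivot set = {f,m}, free = {ω,γ,q,σ,t}
RREF:
  r0: [   1    0    1    1    3    2   -1]
  r1: [   0    1    0    0    1    1    0]
Fix exponent of γ at 1, ω at 0, q at 0, σ at 0, t at 0; solve each RREF row for its pivot's exponent:
  r0: exp(f) + (1)·1 = 0 ⇒ exp(f) = -1
  r1: exp(m) + (0)·1 = 0 ⇒ exp(m) = 0
Π_2 = f^-1 · γ

["-1", "0", "0", "1", "0", "0", "0"]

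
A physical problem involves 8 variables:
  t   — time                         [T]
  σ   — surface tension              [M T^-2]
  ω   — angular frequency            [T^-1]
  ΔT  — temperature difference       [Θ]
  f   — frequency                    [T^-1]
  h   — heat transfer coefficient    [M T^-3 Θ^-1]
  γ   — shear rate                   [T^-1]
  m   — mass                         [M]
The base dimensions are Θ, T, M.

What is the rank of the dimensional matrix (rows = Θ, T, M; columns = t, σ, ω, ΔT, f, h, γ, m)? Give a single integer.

Dimensional matrix (Θ×T×M by t×σ×ω×ΔT×f×h×γ×m):
  Θ: [ 0  0  0  1  0 -1  0  0]
  T: [ 1 -2 -1  0 -1 -3 -1  0]
  M: [ 0  1  0  0  0  1  0  1]
Row reduction gives pivot columns t,σ,ΔT; rank = 3

3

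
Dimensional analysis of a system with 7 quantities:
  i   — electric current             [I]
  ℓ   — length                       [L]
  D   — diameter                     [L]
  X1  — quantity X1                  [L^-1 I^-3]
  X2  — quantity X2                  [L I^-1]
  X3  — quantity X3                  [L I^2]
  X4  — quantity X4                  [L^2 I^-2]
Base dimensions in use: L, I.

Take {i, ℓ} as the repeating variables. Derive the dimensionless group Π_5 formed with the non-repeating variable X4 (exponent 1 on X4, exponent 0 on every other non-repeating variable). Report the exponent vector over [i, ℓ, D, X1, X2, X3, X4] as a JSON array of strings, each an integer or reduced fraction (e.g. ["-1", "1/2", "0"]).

["2", "-2", "0", "0", "0", "0", "1"]

Dimensional matrix (L×I by i×ℓ×D×X1×X2×X3×X4):
  L: [ 0  1  1 -1  1  1  2]
  I: [ 1  0  0 -3 -1  2 -2]
Row reduction gives pivot columns i,ℓ; rank = 2
Repeat: i,ℓ; free: D,X1,X2,X3,X4
RREF:
  r0: [   1    0    0   -3   -1    2   -2]
  r1: [   0    1    1   -1    1    1    2]
Fix exponent of X4 at 1, D at 0, X1 at 0, X2 at 0, X3 at 0; solve each RREF row for its pivot's exponent:
  r0: exp(i) + (-2)·1 = 0 ⇒ exp(i) = 2
  r1: exp(ℓ) + (2)·1 = 0 ⇒ exp(ℓ) = -2
Π_5 = i^2 · ℓ^-2 · X4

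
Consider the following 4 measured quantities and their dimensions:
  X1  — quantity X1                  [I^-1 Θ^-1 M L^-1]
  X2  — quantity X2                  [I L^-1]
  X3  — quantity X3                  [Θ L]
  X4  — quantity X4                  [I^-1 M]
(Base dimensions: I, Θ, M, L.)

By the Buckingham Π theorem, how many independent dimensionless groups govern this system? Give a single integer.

Write exponents as rows I,Θ,M,L / cols X1,X2,X3,X4:
  I: [-1  1  0 -1]
  Θ: [-1  0  1  0]
  M: [ 1  0  0  1]
  L: [-1 -1  1  0]
Echelon form has 3 nonzero rows (pivots: X1,X2,X3)
n=4, r=3 ⇒ 1 dimensionless group

1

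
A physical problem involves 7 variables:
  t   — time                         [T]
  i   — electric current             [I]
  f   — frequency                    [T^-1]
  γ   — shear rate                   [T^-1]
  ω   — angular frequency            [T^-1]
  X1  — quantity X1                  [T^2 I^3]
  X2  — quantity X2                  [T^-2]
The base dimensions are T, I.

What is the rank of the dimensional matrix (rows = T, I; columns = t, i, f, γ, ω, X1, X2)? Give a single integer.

Write exponents as rows T,I / cols t,i,f,γ,ω,X1,X2:
  T: [ 1  0 -1 -1 -1  2 -2]
  I: [ 0  1  0  0  0  3  0]
RREF → pivots at {t,i} ⇒ r = 2

2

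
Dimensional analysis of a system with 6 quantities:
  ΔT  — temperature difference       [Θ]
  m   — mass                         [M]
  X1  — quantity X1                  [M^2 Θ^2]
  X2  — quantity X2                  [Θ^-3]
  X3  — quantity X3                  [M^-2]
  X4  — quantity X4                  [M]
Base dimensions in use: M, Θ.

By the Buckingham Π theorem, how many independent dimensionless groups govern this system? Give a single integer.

Write exponents as rows M,Θ / cols ΔT,m,X1,X2,X3,X4:
  M: [ 0  1  2  0 -2  1]
  Θ: [ 1  0  2 -3  0  0]
Echelon form has 2 nonzero rows (pivots: ΔT,m)
6 vars − rank 2 = 4 Π groups

4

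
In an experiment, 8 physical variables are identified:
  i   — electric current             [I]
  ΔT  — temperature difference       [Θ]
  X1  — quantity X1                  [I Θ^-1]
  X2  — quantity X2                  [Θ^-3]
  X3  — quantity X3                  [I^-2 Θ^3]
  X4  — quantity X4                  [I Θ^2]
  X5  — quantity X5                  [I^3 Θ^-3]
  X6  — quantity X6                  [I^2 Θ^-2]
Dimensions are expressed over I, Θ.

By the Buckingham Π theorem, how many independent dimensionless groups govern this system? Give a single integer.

6

Exponent matrix [I,Θ] × [i,ΔT,X1,X2,X3,X4,X5,X6]:
  I: [ 1  0  1  0 -2  1  3  2]
  Θ: [ 0  1 -1 -3  3  2 -3 -2]
Echelon form has 2 nonzero rows (pivots: i,ΔT)
8 vars − rank 2 = 6 Π groups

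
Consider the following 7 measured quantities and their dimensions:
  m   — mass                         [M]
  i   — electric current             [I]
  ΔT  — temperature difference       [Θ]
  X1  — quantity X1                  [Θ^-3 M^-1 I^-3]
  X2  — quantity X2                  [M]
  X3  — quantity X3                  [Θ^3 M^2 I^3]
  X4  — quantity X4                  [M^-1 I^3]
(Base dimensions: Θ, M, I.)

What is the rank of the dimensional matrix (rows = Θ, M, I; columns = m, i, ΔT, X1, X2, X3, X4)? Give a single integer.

Dimensional matrix (Θ×M×I by m×i×ΔT×X1×X2×X3×X4):
  Θ: [ 0  0  1 -3  0  3  0]
  M: [ 1  0  0 -1  1  2 -1]
  I: [ 0  1  0 -3  0  3  3]
Echelon form has 3 nonzero rows (pivots: m,i,ΔT)

3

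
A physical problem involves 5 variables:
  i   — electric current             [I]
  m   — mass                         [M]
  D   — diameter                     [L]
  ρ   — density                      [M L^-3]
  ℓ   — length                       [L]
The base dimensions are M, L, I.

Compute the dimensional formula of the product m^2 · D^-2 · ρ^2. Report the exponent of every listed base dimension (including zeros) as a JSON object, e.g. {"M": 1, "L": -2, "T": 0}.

{"M": 4, "L": -8, "I": 0}

Exponent matrix [M,L,I] × [i,m,D,ρ,ℓ]:
  M: [ 0  1  0  1  0]
  L: [ 0  0  1 -3  1]
  I: [ 1  0  0  0  0]
  [M]: (2)·1+(-2)·0+(2)·1 = 4
  [L]: (2)·0+(-2)·1+(2)·-3 = -8
  [I]: (2)·0+(-2)·0+(2)·0 = 0
⇒ M^4 L^-8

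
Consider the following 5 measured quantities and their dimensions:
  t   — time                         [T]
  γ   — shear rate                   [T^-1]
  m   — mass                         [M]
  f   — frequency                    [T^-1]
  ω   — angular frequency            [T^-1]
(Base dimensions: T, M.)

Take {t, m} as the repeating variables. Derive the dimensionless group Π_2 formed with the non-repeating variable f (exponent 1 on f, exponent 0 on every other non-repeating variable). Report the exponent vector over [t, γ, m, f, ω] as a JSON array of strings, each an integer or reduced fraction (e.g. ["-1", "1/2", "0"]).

["1", "0", "0", "1", "0"]

Exponent matrix [T,M] × [t,γ,m,f,ω]:
  T: [ 1 -1  0 -1 -1]
  M: [ 0  0  1  0  0]
Row reduction gives pivot columns t,m; rank = 2
Repeat: t,m; free: γ,f,ω
RREF:
  r0: [   1   -1    0   -1   -1]
  r1: [   0    0    1    0    0]
Fix exponent of f at 1, γ at 0, ω at 0; solve each RREF row for its pivot's exponent:
  r0: exp(t) + (-1)·1 = 0 ⇒ exp(t) = 1
  r1: exp(m) + (0)·1 = 0 ⇒ exp(m) = 0
Π_2 = t · f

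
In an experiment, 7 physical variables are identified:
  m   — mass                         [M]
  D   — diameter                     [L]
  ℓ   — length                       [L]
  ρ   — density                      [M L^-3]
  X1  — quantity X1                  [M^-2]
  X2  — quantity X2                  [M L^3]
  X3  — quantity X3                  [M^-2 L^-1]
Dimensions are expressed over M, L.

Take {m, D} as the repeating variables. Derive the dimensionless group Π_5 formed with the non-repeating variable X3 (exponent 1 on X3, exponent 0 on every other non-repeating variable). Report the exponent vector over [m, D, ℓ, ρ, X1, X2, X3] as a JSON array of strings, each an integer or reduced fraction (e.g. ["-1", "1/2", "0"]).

Dimensional matrix (M×L by m×D×ℓ×ρ×X1×X2×X3):
  M: [ 1  0  0  1 -2  1 -2]
  L: [ 0  1  1 -3  0  3 -1]
Row reduction gives pivot columns m,D; rank = 2
Pivot set = {m,D}, free = {ℓ,ρ,X1,X2,X3}
RREF:
  r0: [   1    0    0    1   -2    1   -2]
  r1: [   0    1    1   -3    0    3   -1]
Fix exponent of X3 at 1, ℓ at 0, ρ at 0, X1 at 0, X2 at 0; solve each RREF row for its pivot's exponent:
  r0: exp(m) + (-2)·1 = 0 ⇒ exp(m) = 2
  r1: exp(D) + (-1)·1 = 0 ⇒ exp(D) = 1
Π_5 = m^2 · D · X3

["2", "1", "0", "0", "0", "0", "1"]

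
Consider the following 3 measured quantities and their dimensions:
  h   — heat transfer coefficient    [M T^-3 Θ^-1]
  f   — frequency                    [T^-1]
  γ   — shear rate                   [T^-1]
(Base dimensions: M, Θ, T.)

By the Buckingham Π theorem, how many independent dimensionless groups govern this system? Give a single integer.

1

Exponent matrix [M,Θ,T] × [h,f,γ]:
  M: [ 1  0  0]
  Θ: [-1  0  0]
  T: [-3 -1 -1]
RREF → pivots at {h,f} ⇒ r = 2
n=3, r=2 ⇒ 1 dimensionless group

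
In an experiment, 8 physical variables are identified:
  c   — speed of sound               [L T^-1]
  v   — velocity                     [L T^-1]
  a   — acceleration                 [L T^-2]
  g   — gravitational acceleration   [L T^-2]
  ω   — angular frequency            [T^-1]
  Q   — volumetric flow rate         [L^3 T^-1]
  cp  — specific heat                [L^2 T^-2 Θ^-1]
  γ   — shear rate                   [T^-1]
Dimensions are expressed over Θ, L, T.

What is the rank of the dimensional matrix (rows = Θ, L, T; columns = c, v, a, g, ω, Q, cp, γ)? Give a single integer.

3

Exponent matrix [Θ,L,T] × [c,v,a,g,ω,Q,cp,γ]:
  Θ: [ 0  0  0  0  0  0 -1  0]
  L: [ 1  1  1  1  0  3  2  0]
  T: [-1 -1 -2 -2 -1 -1 -2 -1]
Echelon form has 3 nonzero rows (pivots: c,a,cp)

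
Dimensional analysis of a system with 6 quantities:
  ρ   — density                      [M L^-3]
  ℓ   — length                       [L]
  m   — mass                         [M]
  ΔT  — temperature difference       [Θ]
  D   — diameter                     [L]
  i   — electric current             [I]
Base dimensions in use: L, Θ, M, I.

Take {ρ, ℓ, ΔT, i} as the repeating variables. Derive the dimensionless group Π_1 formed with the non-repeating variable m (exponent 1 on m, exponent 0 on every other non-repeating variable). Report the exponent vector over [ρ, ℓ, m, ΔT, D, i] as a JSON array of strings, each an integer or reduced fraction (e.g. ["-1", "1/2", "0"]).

["-1", "-3", "1", "0", "0", "0"]

Write exponents as rows L,Θ,M,I / cols ρ,ℓ,m,ΔT,D,i:
  L: [-3  1  0  0  1  0]
  Θ: [ 0  0  0  1  0  0]
  M: [ 1  0  1  0  0  0]
  I: [ 0  0  0  0  0  1]
Row reduction gives pivot columns ρ,ℓ,ΔT,i; rank = 4
Repeat: ρ,ℓ,ΔT,i; free: m,D
RREF:
  r0: [   1    0    1    0    0    0]
  r1: [   0    1    3    0    1    0]
  r2: [   0    0    0    1    0    0]
  r3: [   0    0    0    0    0    1]
Fix exponent of m at 1, D at 0; solve each RREF row for its pivot's exponent:
  r0: exp(ρ) + (1)·1 = 0 ⇒ exp(ρ) = -1
  r1: exp(ℓ) + (3)·1 = 0 ⇒ exp(ℓ) = -3
  r2: exp(ΔT) + (0)·1 = 0 ⇒ exp(ΔT) = 0
  r3: exp(i) + (0)·1 = 0 ⇒ exp(i) = 0
Π_1 = ρ^-1 · ℓ^-3 · m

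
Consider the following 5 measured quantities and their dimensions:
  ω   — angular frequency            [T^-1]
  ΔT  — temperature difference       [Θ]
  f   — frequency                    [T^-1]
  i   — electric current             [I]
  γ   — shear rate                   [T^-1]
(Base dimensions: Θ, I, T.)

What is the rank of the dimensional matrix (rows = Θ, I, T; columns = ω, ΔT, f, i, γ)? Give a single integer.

3

Write exponents as rows Θ,I,T / cols ω,ΔT,f,i,γ:
  Θ: [ 0  1  0  0  0]
  I: [ 0  0  0  1  0]
  T: [-1  0 -1  0 -1]
Row reduction gives pivot columns ω,ΔT,i; rank = 3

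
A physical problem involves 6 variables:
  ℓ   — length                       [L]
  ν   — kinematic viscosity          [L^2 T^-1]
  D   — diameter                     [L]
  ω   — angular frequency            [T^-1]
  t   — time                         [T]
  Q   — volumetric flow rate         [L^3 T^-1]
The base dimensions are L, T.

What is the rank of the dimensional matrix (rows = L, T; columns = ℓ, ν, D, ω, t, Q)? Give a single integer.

Write exponents as rows L,T / cols ℓ,ν,D,ω,t,Q:
  L: [ 1  2  1  0  0  3]
  T: [ 0 -1  0 -1  1 -1]
Row reduction gives pivot columns ℓ,ν; rank = 2

2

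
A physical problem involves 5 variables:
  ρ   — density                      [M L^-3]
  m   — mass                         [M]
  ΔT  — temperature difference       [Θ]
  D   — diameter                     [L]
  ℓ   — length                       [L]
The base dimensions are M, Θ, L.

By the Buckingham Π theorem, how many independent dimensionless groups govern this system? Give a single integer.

Exponent matrix [M,Θ,L] × [ρ,m,ΔT,D,ℓ]:
  M: [ 1  1  0  0  0]
  Θ: [ 0  0  1  0  0]
  L: [-3  0  0  1  1]
RREF → pivots at {ρ,m,ΔT} ⇒ r = 3
n=5, r=3 ⇒ 2 dimensionless groups

2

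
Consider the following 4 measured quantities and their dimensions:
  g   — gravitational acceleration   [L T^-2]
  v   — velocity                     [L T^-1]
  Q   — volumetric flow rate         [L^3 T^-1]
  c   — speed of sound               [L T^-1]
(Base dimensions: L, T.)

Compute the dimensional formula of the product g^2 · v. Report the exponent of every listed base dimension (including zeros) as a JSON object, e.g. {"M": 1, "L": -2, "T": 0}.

{"L": 3, "T": -5}

Dimensional matrix (L×T by g×v×Q×c):
  L: [ 1  1  3  1]
  T: [-2 -1 -1 -1]
  [L]: (2)·1+(1)·1 = 3
  [T]: (2)·-2+(1)·-1 = -5
⇒ L^3 T^-5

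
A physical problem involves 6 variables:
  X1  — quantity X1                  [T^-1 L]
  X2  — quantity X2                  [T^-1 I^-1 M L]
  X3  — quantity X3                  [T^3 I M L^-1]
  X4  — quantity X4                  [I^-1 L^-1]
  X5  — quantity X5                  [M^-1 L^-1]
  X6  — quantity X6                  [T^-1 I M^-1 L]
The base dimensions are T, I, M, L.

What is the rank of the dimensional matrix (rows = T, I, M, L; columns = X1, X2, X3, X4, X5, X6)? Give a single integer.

Exponent matrix [T,I,M,L] × [X1,X2,X3,X4,X5,X6]:
  T: [-1 -1  3  0  0 -1]
  I: [ 0 -1  1 -1  0  1]
  M: [ 0  1  1  0 -1 -1]
  L: [ 1  1 -1 -1 -1  1]
Echelon form has 3 nonzero rows (pivots: X1,X2,X3)

3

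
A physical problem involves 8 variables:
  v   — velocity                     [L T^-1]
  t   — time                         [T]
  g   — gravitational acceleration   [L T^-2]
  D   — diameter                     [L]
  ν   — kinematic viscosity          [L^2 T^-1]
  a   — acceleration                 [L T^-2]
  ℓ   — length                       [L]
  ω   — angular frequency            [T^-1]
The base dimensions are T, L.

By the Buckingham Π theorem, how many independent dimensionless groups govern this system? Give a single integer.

6

Dimensional matrix (T×L by v×t×g×D×ν×a×ℓ×ω):
  T: [-1  1 -2  0 -1 -2  0 -1]
  L: [ 1  0  1  1  2  1  1  0]
Row reduction gives pivot columns v,t; rank = 2
n=8, r=2 ⇒ 6 dimensionless groups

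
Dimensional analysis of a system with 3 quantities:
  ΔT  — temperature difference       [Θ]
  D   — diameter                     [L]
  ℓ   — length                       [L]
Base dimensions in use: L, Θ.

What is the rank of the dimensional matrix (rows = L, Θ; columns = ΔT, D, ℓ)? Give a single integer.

2

Dimensional matrix (L×Θ by ΔT×D×ℓ):
  L: [ 0  1  1]
  Θ: [ 1  0  0]
Echelon form has 2 nonzero rows (pivots: ΔT,D)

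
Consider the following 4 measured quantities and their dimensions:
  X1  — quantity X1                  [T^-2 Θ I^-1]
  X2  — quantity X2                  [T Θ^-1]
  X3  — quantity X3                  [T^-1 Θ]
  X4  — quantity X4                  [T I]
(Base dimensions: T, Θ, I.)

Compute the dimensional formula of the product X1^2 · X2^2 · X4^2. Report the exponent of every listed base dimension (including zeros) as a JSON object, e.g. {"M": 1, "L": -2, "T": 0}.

Dimensional matrix (T×Θ×I by X1×X2×X3×X4):
  T: [-2  1 -1  1]
  Θ: [ 1 -1  1  0]
  I: [-1  0  0  1]
  [T]: (2)·-2+(2)·1+(2)·1 = 0
  [Θ]: (2)·1+(2)·-1+(2)·0 = 0
  [I]: (2)·-1+(2)·0+(2)·1 = 0
⇒ 1 (dimensionless)

{"T": 0, "Θ": 0, "I": 0}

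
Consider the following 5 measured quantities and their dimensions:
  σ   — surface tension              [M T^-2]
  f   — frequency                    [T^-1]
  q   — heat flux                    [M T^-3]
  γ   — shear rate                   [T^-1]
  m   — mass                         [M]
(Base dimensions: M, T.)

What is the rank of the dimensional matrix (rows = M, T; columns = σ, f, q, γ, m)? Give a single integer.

2

Exponent matrix [M,T] × [σ,f,q,γ,m]:
  M: [ 1  0  1  0  1]
  T: [-2 -1 -3 -1  0]
RREF → pivots at {σ,f} ⇒ r = 2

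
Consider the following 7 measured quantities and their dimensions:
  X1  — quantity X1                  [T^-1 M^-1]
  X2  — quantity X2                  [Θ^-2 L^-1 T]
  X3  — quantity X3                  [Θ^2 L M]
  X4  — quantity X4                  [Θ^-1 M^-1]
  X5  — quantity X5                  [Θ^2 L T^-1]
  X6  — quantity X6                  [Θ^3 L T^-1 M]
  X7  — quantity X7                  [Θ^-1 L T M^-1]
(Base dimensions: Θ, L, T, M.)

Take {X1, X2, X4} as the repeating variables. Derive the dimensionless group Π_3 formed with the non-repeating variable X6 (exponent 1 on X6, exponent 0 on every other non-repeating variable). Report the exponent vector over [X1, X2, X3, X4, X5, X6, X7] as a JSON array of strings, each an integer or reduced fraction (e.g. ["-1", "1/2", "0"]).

["0", "1", "0", "1", "0", "1", "0"]

Dimensional matrix (Θ×L×T×M by X1×X2×X3×X4×X5×X6×X7):
  Θ: [ 0 -2  2 -1  2  3 -1]
  L: [ 0 -1  1  0  1  1  1]
  T: [-1  1  0  0 -1 -1  1]
  M: [-1  0  1 -1  0  1 -1]
Echelon form has 3 nonzero rows (pivots: X1,X2,X4)
Pivot set = {X1,X2,X4}, free = {X3,X5,X6,X7}
RREF:
  r0: [   1    0   -1    0    0    0   -2]
  r1: [   0    1   -1    0   -1   -1   -1]
  r2: [   0    0    0    1    0   -1    3]
  r3: [   0    0    0    0    0    0    0]
Fix exponent of X6 at 1, X3 at 0, X5 at 0, X7 at 0; solve each RREF row for its pivot's exponent:
  r0: exp(X1) + (0)·1 = 0 ⇒ exp(X1) = 0
  r1: exp(X2) + (-1)·1 = 0 ⇒ exp(X2) = 1
  r2: exp(X4) + (-1)·1 = 0 ⇒ exp(X4) = 1
Π_3 = X2 · X4 · X6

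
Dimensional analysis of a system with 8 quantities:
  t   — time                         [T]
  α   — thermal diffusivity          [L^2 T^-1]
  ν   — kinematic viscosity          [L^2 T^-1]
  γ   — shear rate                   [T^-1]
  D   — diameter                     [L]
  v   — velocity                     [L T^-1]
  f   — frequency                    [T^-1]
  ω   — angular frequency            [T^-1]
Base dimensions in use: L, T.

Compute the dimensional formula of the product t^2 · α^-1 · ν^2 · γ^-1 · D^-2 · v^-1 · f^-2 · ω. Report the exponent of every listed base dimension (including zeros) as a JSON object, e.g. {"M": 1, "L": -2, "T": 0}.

Exponent matrix [L,T] × [t,α,ν,γ,D,v,f,ω]:
  L: [ 0  2  2  0  1  1  0  0]
  T: [ 1 -1 -1 -1  0 -1 -1 -1]
  [L]: (2)·0+(-1)·2+(2)·2+(-1)·0+(-2)·1+(-1)·1+(-2)·0+(1)·0 = -1
  [T]: (2)·1+(-1)·-1+(2)·-1+(-1)·-1+(-2)·0+(-1)·-1+(-2)·-1+(1)·-1 = 4
⇒ L^-1 T^4

{"L": -1, "T": 4}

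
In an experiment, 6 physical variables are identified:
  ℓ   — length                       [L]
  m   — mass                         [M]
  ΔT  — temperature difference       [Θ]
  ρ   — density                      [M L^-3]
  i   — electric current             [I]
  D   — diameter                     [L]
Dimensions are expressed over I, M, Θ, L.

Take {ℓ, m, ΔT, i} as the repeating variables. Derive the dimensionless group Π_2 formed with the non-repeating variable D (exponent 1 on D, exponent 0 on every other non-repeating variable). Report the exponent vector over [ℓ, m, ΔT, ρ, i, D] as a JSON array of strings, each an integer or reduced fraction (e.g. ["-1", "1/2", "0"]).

Dimensional matrix (I×M×Θ×L by ℓ×m×ΔT×ρ×i×D):
  I: [ 0  0  0  0  1  0]
  M: [ 0  1  0  1  0  0]
  Θ: [ 0  0  1  0  0  0]
  L: [ 1  0  0 -3  0  1]
Echelon form has 4 nonzero rows (pivots: ℓ,m,ΔT,i)
Repeat: ℓ,m,ΔT,i; free: ρ,D
RREF:
  r0: [   1    0    0   -3    0    1]
  r1: [   0    1    0    1    0    0]
  r2: [   0    0    1    0    0    0]
  r3: [   0    0    0    0    1    0]
Fix exponent of D at 1, ρ at 0; solve each RREF row for its pivot's exponent:
  r0: exp(ℓ) + (1)·1 = 0 ⇒ exp(ℓ) = -1
  r1: exp(m) + (0)·1 = 0 ⇒ exp(m) = 0
  r2: exp(ΔT) + (0)·1 = 0 ⇒ exp(ΔT) = 0
  r3: exp(i) + (0)·1 = 0 ⇒ exp(i) = 0
Π_2 = ℓ^-1 · D

["-1", "0", "0", "0", "0", "1"]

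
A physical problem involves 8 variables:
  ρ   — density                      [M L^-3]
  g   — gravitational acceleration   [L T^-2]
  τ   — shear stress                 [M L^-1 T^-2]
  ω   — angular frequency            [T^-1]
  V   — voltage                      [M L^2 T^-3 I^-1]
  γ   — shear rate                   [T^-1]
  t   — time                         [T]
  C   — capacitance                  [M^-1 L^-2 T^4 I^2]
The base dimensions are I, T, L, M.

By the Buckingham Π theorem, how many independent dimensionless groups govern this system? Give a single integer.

Exponent matrix [I,T,L,M] × [ρ,g,τ,ω,V,γ,t,C]:
  I: [ 0  0  0  0 -1  0  0  2]
  T: [ 0 -2 -2 -1 -3 -1  1  4]
  L: [-3  1 -1  0  2  0  0 -2]
  M: [ 1  0  1  0  1  0  0 -1]
RREF → pivots at {ρ,g,τ,V} ⇒ r = 4
Π count = n − r = 8 − 4 = 4

4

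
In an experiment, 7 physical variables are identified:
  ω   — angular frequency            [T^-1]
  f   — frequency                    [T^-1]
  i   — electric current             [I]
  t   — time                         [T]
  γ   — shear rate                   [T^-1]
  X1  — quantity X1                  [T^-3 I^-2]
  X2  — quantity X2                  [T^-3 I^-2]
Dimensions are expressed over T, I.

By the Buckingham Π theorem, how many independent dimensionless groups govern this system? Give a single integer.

5

Write exponents as rows T,I / cols ω,f,i,t,γ,X1,X2:
  T: [-1 -1  0  1 -1 -3 -3]
  I: [ 0  0  1  0  0 -2 -2]
Echelon form has 2 nonzero rows (pivots: ω,i)
n=7, r=2 ⇒ 5 dimensionless groups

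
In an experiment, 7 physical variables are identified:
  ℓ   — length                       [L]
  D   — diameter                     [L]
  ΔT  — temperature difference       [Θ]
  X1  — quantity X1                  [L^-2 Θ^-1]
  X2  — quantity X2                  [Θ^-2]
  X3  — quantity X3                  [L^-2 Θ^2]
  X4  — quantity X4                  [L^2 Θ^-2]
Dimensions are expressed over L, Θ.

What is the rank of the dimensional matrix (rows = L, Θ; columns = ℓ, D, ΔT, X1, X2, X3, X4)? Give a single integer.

2

Exponent matrix [L,Θ] × [ℓ,D,ΔT,X1,X2,X3,X4]:
  L: [ 1  1  0 -2  0 -2  2]
  Θ: [ 0  0  1 -1 -2  2 -2]
Row reduction gives pivot columns ℓ,ΔT; rank = 2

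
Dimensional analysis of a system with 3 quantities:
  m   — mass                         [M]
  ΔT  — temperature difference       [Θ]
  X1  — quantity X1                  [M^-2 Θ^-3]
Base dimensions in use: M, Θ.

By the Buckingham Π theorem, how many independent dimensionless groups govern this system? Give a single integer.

1

Dimensional matrix (M×Θ by m×ΔT×X1):
  M: [ 1  0 -2]
  Θ: [ 0  1 -3]
Row reduction gives pivot columns m,ΔT; rank = 2
n=3, r=2 ⇒ 1 dimensionless group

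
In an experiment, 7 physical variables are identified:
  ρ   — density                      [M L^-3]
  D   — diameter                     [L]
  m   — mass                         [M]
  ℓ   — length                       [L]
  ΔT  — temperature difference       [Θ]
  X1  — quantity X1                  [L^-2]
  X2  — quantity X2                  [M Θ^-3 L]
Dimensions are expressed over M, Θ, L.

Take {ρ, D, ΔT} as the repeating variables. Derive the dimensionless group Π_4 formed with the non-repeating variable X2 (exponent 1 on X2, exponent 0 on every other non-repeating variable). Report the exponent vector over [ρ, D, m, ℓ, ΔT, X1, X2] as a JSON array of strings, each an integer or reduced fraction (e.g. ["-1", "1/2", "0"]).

["-1", "-4", "0", "0", "3", "0", "1"]

Write exponents as rows M,Θ,L / cols ρ,D,m,ℓ,ΔT,X1,X2:
  M: [ 1  0  1  0  0  0  1]
  Θ: [ 0  0  0  0  1  0 -3]
  L: [-3  1  0  1  0 -2  1]
Row reduction gives pivot columns ρ,D,ΔT; rank = 3
Repeat: ρ,D,ΔT; free: m,ℓ,X1,X2
RREF:
  r0: [   1    0    1    0    0    0    1]
  r1: [   0    1    3    1    0   -2    4]
  r2: [   0    0    0    0    1    0   -3]
Fix exponent of X2 at 1, m at 0, ℓ at 0, X1 at 0; solve each RREF row for its pivot's exponent:
  r0: exp(ρ) + (1)·1 = 0 ⇒ exp(ρ) = -1
  r1: exp(D) + (4)·1 = 0 ⇒ exp(D) = -4
  r2: exp(ΔT) + (-3)·1 = 0 ⇒ exp(ΔT) = 3
Π_4 = ρ^-1 · D^-4 · ΔT^3 · X2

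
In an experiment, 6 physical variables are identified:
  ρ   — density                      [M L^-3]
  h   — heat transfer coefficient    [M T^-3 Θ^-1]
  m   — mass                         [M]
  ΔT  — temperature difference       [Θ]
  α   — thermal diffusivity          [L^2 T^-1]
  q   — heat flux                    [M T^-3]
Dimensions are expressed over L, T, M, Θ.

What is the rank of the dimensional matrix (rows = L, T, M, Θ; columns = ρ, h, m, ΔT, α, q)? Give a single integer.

Write exponents as rows L,T,M,Θ / cols ρ,h,m,ΔT,α,q:
  L: [-3  0  0  0  2  0]
  T: [ 0 -3  0  0 -1 -3]
  M: [ 1  1  1  0  0  1]
  Θ: [ 0 -1  0  1  0  0]
Echelon form has 4 nonzero rows (pivots: ρ,h,m,ΔT)

4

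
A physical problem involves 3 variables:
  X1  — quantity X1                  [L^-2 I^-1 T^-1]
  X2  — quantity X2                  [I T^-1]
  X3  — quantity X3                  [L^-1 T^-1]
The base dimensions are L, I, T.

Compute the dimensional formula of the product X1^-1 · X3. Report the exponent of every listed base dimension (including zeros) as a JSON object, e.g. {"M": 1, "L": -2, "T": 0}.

{"L": 1, "I": 1, "T": 0}

Dimensional matrix (L×I×T by X1×X2×X3):
  L: [-2  0 -1]
  I: [-1  1  0]
  T: [-1 -1 -1]
  [L]: (-1)·-2+(1)·-1 = 1
  [I]: (-1)·-1+(1)·0 = 1
  [T]: (-1)·-1+(1)·-1 = 0
⇒ L I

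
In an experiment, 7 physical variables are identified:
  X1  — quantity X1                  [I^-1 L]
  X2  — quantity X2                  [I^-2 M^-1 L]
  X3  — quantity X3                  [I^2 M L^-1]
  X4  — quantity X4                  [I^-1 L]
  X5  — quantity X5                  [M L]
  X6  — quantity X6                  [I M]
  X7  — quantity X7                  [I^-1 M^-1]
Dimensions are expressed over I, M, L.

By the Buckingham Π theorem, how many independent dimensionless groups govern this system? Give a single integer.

Write exponents as rows I,M,L / cols X1,X2,X3,X4,X5,X6,X7:
  I: [-1 -2  2 -1  0  1 -1]
  M: [ 0 -1  1  0  1  1 -1]
  L: [ 1  1 -1  1  1  0  0]
Echelon form has 2 nonzero rows (pivots: X1,X2)
Π count = n − r = 7 − 2 = 5

5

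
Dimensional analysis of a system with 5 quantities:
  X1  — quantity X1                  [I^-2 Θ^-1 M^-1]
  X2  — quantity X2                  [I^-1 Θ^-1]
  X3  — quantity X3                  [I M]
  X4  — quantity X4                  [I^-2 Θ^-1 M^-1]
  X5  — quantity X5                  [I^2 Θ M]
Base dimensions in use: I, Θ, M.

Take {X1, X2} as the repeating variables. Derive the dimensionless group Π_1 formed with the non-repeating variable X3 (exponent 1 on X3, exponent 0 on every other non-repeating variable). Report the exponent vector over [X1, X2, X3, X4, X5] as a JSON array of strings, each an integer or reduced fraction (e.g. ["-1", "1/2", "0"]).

Exponent matrix [I,Θ,M] × [X1,X2,X3,X4,X5]:
  I: [-2 -1  1 -2  2]
  Θ: [-1 -1  0 -1  1]
  M: [-1  0  1 -1  1]
Echelon form has 2 nonzero rows (pivots: X1,X2)
Pivot set = {X1,X2}, free = {X3,X4,X5}
RREF:
  r0: [   1    0   -1    1   -1]
  r1: [   0    1    1    0    0]
  r2: [   0    0    0    0    0]
Fix exponent of X3 at 1, X4 at 0, X5 at 0; solve each RREF row for its pivot's exponent:
  r0: exp(X1) + (-1)·1 = 0 ⇒ exp(X1) = 1
  r1: exp(X2) + (1)·1 = 0 ⇒ exp(X2) = -1
Π_1 = X1 · X2^-1 · X3

["1", "-1", "1", "0", "0"]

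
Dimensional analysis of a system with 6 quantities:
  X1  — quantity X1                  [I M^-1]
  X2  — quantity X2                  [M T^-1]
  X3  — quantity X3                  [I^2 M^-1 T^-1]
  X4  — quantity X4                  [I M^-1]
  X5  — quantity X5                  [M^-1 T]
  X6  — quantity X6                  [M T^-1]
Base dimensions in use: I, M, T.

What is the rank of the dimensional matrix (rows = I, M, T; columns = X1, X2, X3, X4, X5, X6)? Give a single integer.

2

Exponent matrix [I,M,T] × [X1,X2,X3,X4,X5,X6]:
  I: [ 1  0  2  1  0  0]
  M: [-1  1 -1 -1 -1  1]
  T: [ 0 -1 -1  0  1 -1]
Row reduction gives pivot columns X1,X2; rank = 2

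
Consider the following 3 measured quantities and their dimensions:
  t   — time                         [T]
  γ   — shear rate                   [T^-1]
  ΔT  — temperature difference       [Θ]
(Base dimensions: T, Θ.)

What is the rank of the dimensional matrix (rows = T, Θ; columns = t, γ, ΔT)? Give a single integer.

Write exponents as rows T,Θ / cols t,γ,ΔT:
  T: [ 1 -1  0]
  Θ: [ 0  0  1]
Echelon form has 2 nonzero rows (pivots: t,ΔT)

2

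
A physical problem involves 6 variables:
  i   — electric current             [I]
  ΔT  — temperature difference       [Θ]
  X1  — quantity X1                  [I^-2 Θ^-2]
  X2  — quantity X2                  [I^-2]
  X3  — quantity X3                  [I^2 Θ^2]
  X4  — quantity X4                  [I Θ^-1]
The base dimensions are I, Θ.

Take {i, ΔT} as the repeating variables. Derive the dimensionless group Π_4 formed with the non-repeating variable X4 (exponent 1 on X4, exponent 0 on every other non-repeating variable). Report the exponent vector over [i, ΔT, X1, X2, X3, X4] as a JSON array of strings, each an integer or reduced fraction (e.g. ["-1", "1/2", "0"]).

["-1", "1", "0", "0", "0", "1"]

Dimensional matrix (I×Θ by i×ΔT×X1×X2×X3×X4):
  I: [ 1  0 -2 -2  2  1]
  Θ: [ 0  1 -2  0  2 -1]
RREF → pivots at {i,ΔT} ⇒ r = 2
Pivot set = {i,ΔT}, free = {X1,X2,X3,X4}
RREF:
  r0: [   1    0   -2   -2    2    1]
  r1: [   0    1   -2    0    2   -1]
Fix exponent of X4 at 1, X1 at 0, X2 at 0, X3 at 0; solve each RREF row for its pivot's exponent:
  r0: exp(i) + (1)·1 = 0 ⇒ exp(i) = -1
  r1: exp(ΔT) + (-1)·1 = 0 ⇒ exp(ΔT) = 1
Π_4 = i^-1 · ΔT · X4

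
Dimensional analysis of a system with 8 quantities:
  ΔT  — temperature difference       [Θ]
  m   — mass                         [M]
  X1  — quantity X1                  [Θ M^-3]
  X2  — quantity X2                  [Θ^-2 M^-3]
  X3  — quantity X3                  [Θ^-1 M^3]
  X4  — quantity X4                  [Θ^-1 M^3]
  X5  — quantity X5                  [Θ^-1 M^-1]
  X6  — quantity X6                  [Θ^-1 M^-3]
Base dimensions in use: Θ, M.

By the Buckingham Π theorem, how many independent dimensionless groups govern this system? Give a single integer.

Write exponents as rows Θ,M / cols ΔT,m,X1,X2,X3,X4,X5,X6:
  Θ: [ 1  0  1 -2 -1 -1 -1 -1]
  M: [ 0  1 -3 -3  3  3 -1 -3]
Echelon form has 2 nonzero rows (pivots: ΔT,m)
Π count = n − r = 8 − 2 = 6

6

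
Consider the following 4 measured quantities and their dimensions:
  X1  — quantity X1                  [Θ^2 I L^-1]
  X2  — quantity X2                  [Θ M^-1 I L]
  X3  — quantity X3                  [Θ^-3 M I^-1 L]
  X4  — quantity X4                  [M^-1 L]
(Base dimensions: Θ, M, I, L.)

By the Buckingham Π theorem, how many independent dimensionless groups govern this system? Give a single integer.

1

Exponent matrix [Θ,M,I,L] × [X1,X2,X3,X4]:
  Θ: [ 2  1 -3  0]
  M: [ 0 -1  1 -1]
  I: [ 1  1 -1  0]
  L: [-1  1  1  1]
RREF → pivots at {X1,X2,X3} ⇒ r = 3
Π count = n − r = 4 − 3 = 1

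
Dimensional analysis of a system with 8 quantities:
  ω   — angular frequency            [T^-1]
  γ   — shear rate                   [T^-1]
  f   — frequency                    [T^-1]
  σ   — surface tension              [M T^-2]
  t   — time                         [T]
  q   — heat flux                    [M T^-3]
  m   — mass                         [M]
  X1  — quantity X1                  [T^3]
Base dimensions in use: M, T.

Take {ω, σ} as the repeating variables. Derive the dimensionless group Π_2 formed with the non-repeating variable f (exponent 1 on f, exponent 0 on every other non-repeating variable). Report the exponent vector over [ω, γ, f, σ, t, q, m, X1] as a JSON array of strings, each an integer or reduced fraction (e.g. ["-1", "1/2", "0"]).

["-1", "0", "1", "0", "0", "0", "0", "0"]

Write exponents as rows M,T / cols ω,γ,f,σ,t,q,m,X1:
  M: [ 0  0  0  1  0  1  1  0]
  T: [-1 -1 -1 -2  1 -3  0  3]
Row reduction gives pivot columns ω,σ; rank = 2
Repeat: ω,σ; free: γ,f,t,q,m,X1
RREF:
  r0: [   1    1    1    0   -1    1   -2   -3]
  r1: [   0    0    0    1    0    1    1    0]
Fix exponent of f at 1, γ at 0, t at 0, q at 0, m at 0, X1 at 0; solve each RREF row for its pivot's exponent:
  r0: exp(ω) + (1)·1 = 0 ⇒ exp(ω) = -1
  r1: exp(σ) + (0)·1 = 0 ⇒ exp(σ) = 0
Π_2 = ω^-1 · f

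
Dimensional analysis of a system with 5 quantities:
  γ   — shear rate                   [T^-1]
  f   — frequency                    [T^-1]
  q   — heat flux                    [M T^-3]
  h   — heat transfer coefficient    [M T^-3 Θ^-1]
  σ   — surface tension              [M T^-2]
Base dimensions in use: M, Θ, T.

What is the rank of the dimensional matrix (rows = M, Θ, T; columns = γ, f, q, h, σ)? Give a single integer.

Exponent matrix [M,Θ,T] × [γ,f,q,h,σ]:
  M: [ 0  0  1  1  1]
  Θ: [ 0  0  0 -1  0]
  T: [-1 -1 -3 -3 -2]
Echelon form has 3 nonzero rows (pivots: γ,q,h)

3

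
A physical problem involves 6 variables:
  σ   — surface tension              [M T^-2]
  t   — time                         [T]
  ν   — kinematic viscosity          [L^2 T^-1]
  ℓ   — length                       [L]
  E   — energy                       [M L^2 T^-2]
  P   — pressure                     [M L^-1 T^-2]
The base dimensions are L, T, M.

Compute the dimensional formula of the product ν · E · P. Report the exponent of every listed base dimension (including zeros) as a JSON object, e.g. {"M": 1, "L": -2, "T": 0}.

Write exponents as rows L,T,M / cols σ,t,ν,ℓ,E,P:
  L: [ 0  0  2  1  2 -1]
  T: [-2  1 -1  0 -2 -2]
  M: [ 1  0  0  0  1  1]
  [L]: (1)·2+(1)·2+(1)·-1 = 3
  [T]: (1)·-1+(1)·-2+(1)·-2 = -5
  [M]: (1)·0+(1)·1+(1)·1 = 2
⇒ L^3 T^-5 M^2

{"L": 3, "T": -5, "M": 2}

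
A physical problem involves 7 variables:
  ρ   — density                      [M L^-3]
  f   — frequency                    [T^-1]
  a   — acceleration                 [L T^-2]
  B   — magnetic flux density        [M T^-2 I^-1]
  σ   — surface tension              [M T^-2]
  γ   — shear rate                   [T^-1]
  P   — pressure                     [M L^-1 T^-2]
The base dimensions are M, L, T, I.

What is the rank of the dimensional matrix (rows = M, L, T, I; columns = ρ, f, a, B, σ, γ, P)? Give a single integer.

Exponent matrix [M,L,T,I] × [ρ,f,a,B,σ,γ,P]:
  M: [ 1  0  0  1  1  0  1]
  L: [-3  0  1  0  0  0 -1]
  T: [ 0 -1 -2 -2 -2 -1 -2]
  I: [ 0  0  0 -1  0  0  0]
Row reduction gives pivot columns ρ,f,a,B; rank = 4

4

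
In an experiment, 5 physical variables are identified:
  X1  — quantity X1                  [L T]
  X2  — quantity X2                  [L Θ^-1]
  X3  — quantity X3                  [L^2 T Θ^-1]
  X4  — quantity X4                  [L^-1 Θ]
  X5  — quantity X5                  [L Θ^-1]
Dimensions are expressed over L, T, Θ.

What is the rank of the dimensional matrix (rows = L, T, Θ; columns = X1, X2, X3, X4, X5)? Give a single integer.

Exponent matrix [L,T,Θ] × [X1,X2,X3,X4,X5]:
  L: [ 1  1  2 -1  1]
  T: [ 1  0  1  0  0]
  Θ: [ 0 -1 -1  1 -1]
Row reduction gives pivot columns X1,X2; rank = 2

2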